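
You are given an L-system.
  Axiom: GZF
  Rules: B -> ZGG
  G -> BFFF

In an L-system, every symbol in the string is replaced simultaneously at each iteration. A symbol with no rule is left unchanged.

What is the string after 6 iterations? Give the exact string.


Answer: ZZZGGFFFZGGFFFFFFZZGGFFFZGGFFFFFFFFFZF

Derivation:
Step 0: GZF
Step 1: BFFFZF
Step 2: ZGGFFFZF
Step 3: ZBFFFBFFFFFFZF
Step 4: ZZGGFFFZGGFFFFFFZF
Step 5: ZZBFFFBFFFFFFZBFFFBFFFFFFFFFZF
Step 6: ZZZGGFFFZGGFFFFFFZZGGFFFZGGFFFFFFFFFZF


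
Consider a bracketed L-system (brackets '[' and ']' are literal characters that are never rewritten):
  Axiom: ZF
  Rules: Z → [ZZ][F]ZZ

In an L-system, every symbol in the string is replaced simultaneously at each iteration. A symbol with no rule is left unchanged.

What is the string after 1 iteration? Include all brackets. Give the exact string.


Step 0: ZF
Step 1: [ZZ][F]ZZF

Answer: [ZZ][F]ZZF


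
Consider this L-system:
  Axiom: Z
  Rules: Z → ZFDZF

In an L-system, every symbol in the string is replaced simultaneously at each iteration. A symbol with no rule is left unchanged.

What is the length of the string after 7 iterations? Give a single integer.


Step 0: length = 1
Step 1: length = 5
Step 2: length = 13
Step 3: length = 29
Step 4: length = 61
Step 5: length = 125
Step 6: length = 253
Step 7: length = 509

Answer: 509


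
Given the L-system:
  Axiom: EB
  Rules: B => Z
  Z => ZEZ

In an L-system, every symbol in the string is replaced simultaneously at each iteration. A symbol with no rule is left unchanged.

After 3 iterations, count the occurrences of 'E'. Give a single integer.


Step 0: EB  (1 'E')
Step 1: EZ  (1 'E')
Step 2: EZEZ  (2 'E')
Step 3: EZEZEZEZ  (4 'E')

Answer: 4


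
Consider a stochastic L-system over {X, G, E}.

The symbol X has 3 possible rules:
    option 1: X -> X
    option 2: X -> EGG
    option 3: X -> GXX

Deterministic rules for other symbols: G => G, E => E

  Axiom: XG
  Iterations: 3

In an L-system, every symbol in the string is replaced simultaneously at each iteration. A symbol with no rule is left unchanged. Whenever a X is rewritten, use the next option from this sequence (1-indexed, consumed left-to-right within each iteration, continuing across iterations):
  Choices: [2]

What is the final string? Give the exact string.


Answer: EGGG

Derivation:
Step 0: XG
Step 1: EGGG  (used choices [2])
Step 2: EGGG  (used choices [])
Step 3: EGGG  (used choices [])


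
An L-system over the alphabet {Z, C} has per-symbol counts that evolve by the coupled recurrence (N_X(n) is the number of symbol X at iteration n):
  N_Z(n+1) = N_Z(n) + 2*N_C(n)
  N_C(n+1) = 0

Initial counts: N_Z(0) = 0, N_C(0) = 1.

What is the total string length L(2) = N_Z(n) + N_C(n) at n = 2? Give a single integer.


Step 0: N_Z=0, N_C=1, L=1
Step 1: N_Z=2, N_C=0, L=2
Step 2: N_Z=2, N_C=0, L=2

Answer: 2


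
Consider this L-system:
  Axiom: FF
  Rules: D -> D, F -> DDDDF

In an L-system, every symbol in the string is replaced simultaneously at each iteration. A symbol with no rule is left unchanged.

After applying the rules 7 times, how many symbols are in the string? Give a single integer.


Answer: 58

Derivation:
Step 0: length = 2
Step 1: length = 10
Step 2: length = 18
Step 3: length = 26
Step 4: length = 34
Step 5: length = 42
Step 6: length = 50
Step 7: length = 58


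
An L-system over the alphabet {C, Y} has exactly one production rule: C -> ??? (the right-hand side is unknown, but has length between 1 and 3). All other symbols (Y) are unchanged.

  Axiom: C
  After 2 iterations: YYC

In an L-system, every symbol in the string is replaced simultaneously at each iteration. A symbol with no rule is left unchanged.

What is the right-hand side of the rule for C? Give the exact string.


Answer: YC

Derivation:
Trying C -> YC:
  Step 0: C
  Step 1: YC
  Step 2: YYC
Matches the given result.


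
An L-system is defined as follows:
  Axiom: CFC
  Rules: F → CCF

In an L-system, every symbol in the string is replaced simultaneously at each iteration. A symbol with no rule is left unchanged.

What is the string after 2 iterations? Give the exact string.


Step 0: CFC
Step 1: CCCFC
Step 2: CCCCCFC

Answer: CCCCCFC


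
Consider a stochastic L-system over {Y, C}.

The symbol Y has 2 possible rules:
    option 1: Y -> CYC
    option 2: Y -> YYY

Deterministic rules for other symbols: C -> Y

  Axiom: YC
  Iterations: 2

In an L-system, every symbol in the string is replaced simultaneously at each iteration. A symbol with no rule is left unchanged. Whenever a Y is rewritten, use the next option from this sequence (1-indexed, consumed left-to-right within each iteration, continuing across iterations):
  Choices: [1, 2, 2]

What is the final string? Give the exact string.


Answer: YYYYYYYY

Derivation:
Step 0: YC
Step 1: CYCY  (used choices [1])
Step 2: YYYYYYYY  (used choices [2, 2])


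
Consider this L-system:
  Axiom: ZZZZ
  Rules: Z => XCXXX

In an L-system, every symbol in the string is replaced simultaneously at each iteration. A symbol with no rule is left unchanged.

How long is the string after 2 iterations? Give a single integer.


Step 0: length = 4
Step 1: length = 20
Step 2: length = 20

Answer: 20


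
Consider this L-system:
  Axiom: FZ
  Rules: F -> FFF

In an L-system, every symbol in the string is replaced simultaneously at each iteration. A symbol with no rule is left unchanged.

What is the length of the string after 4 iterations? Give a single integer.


Answer: 82

Derivation:
Step 0: length = 2
Step 1: length = 4
Step 2: length = 10
Step 3: length = 28
Step 4: length = 82


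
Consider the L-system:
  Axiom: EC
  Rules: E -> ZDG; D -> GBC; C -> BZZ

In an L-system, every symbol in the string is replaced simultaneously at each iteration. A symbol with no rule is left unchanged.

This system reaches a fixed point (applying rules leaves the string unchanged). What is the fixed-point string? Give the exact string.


Step 0: EC
Step 1: ZDGBZZ
Step 2: ZGBCGBZZ
Step 3: ZGBBZZGBZZ
Step 4: ZGBBZZGBZZ  (unchanged — fixed point at step 3)

Answer: ZGBBZZGBZZ


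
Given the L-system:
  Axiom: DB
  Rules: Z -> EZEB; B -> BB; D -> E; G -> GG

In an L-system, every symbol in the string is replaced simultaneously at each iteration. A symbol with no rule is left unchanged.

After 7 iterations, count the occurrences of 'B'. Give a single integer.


Step 0: DB  (1 'B')
Step 1: EBB  (2 'B')
Step 2: EBBBB  (4 'B')
Step 3: EBBBBBBBB  (8 'B')
Step 4: EBBBBBBBBBBBBBBBB  (16 'B')
Step 5: EBBBBBBBBBBBBBBBBBBBBBBBBBBBBBBBB  (32 'B')
Step 6: EBBBBBBBBBBBBBBBBBBBBBBBBBBBBBBBBBBBBBBBBBBBBBBBBBBBBBBBBBBBBBBBB  (64 'B')
Step 7: EBBBBBBBBBBBBBBBBBBBBBBBBBBBBBBBBBBBBBBBBBBBBBBBBBBBBBBBBBBBBBBBBBBBBBBBBBBBBBBBBBBBBBBBBBBBBBBBBBBBBBBBBBBBBBBBBBBBBBBBBBBBBBBBB  (128 'B')

Answer: 128


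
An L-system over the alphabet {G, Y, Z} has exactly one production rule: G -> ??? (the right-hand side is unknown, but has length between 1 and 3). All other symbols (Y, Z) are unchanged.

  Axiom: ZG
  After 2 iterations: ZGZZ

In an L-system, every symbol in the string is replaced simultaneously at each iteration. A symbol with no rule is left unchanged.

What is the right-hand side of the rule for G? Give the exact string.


Trying G -> GZ:
  Step 0: ZG
  Step 1: ZGZ
  Step 2: ZGZZ
Matches the given result.

Answer: GZ


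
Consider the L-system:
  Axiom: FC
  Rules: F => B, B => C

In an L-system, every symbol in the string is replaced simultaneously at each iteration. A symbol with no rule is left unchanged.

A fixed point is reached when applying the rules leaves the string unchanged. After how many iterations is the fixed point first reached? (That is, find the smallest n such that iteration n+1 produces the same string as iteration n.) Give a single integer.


Step 0: FC
Step 1: BC
Step 2: CC
Step 3: CC  (unchanged — fixed point at step 2)

Answer: 2


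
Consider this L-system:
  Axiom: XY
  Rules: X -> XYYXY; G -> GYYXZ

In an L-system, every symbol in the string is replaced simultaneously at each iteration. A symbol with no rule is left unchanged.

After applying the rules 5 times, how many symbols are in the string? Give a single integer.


Answer: 126

Derivation:
Step 0: length = 2
Step 1: length = 6
Step 2: length = 14
Step 3: length = 30
Step 4: length = 62
Step 5: length = 126


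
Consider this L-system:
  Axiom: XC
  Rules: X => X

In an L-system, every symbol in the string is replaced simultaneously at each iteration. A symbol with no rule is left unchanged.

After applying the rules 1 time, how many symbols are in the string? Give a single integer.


Answer: 2

Derivation:
Step 0: length = 2
Step 1: length = 2


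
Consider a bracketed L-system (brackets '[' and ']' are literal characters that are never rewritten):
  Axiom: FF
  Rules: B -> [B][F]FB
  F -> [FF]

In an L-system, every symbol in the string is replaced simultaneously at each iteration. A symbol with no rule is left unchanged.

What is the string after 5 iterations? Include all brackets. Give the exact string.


Step 0: FF
Step 1: [FF][FF]
Step 2: [[FF][FF]][[FF][FF]]
Step 3: [[[FF][FF]][[FF][FF]]][[[FF][FF]][[FF][FF]]]
Step 4: [[[[FF][FF]][[FF][FF]]][[[FF][FF]][[FF][FF]]]][[[[FF][FF]][[FF][FF]]][[[FF][FF]][[FF][FF]]]]
Step 5: [[[[[FF][FF]][[FF][FF]]][[[FF][FF]][[FF][FF]]]][[[[FF][FF]][[FF][FF]]][[[FF][FF]][[FF][FF]]]]][[[[[FF][FF]][[FF][FF]]][[[FF][FF]][[FF][FF]]]][[[[FF][FF]][[FF][FF]]][[[FF][FF]][[FF][FF]]]]]

Answer: [[[[[FF][FF]][[FF][FF]]][[[FF][FF]][[FF][FF]]]][[[[FF][FF]][[FF][FF]]][[[FF][FF]][[FF][FF]]]]][[[[[FF][FF]][[FF][FF]]][[[FF][FF]][[FF][FF]]]][[[[FF][FF]][[FF][FF]]][[[FF][FF]][[FF][FF]]]]]


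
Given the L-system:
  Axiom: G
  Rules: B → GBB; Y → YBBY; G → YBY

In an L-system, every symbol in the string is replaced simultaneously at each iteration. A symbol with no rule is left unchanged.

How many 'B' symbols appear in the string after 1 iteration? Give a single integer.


Answer: 1

Derivation:
Step 0: G  (0 'B')
Step 1: YBY  (1 'B')


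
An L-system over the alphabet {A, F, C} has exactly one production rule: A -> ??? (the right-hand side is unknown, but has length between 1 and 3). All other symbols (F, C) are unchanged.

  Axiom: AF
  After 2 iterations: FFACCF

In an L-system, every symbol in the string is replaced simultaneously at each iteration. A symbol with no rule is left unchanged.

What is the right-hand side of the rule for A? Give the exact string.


Answer: FAC

Derivation:
Trying A -> FAC:
  Step 0: AF
  Step 1: FACF
  Step 2: FFACCF
Matches the given result.


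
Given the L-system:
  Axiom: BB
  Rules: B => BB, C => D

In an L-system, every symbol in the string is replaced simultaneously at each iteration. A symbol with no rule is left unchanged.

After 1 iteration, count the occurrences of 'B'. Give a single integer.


Step 0: BB  (2 'B')
Step 1: BBBB  (4 'B')

Answer: 4


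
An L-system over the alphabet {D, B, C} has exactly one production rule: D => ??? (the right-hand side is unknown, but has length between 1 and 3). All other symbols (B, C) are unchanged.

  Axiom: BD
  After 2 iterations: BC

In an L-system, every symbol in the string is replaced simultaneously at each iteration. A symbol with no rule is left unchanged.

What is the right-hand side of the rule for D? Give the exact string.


Trying D => C:
  Step 0: BD
  Step 1: BC
  Step 2: BC
Matches the given result.

Answer: C


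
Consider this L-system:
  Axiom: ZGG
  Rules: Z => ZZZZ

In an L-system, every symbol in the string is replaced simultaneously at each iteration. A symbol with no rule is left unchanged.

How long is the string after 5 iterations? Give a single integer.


Step 0: length = 3
Step 1: length = 6
Step 2: length = 18
Step 3: length = 66
Step 4: length = 258
Step 5: length = 1026

Answer: 1026


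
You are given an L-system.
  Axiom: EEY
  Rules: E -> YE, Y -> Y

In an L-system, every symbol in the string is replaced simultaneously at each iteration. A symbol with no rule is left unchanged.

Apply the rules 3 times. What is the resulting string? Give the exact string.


Step 0: EEY
Step 1: YEYEY
Step 2: YYEYYEY
Step 3: YYYEYYYEY

Answer: YYYEYYYEY


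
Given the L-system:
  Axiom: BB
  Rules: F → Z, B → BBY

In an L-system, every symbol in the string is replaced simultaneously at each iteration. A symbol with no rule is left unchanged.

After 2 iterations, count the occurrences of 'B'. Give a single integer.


Answer: 8

Derivation:
Step 0: BB  (2 'B')
Step 1: BBYBBY  (4 'B')
Step 2: BBYBBYYBBYBBYY  (8 'B')


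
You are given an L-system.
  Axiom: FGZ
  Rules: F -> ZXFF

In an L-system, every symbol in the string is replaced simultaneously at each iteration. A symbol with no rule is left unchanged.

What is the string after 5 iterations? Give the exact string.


Answer: ZXZXZXZXZXFFZXFFZXZXFFZXFFZXZXZXFFZXFFZXZXFFZXFFZXZXZXZXFFZXFFZXZXFFZXFFZXZXZXFFZXFFZXZXFFZXFFGZ

Derivation:
Step 0: FGZ
Step 1: ZXFFGZ
Step 2: ZXZXFFZXFFGZ
Step 3: ZXZXZXFFZXFFZXZXFFZXFFGZ
Step 4: ZXZXZXZXFFZXFFZXZXFFZXFFZXZXZXFFZXFFZXZXFFZXFFGZ
Step 5: ZXZXZXZXZXFFZXFFZXZXFFZXFFZXZXZXFFZXFFZXZXFFZXFFZXZXZXZXFFZXFFZXZXFFZXFFZXZXZXFFZXFFZXZXFFZXFFGZ


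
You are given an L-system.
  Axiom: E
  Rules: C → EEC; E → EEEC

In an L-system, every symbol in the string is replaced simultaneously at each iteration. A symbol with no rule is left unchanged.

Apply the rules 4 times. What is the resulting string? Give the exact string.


Step 0: E
Step 1: EEEC
Step 2: EEECEEECEEECEEC
Step 3: EEECEEECEEECEECEEECEEECEEECEECEEECEEECEEECEECEEECEEECEEC
Step 4: EEECEEECEEECEECEEECEEECEEECEECEEECEEECEEECEECEEECEEECEECEEECEEECEEECEECEEECEEECEEECEECEEECEEECEEECEECEEECEEECEECEEECEEECEEECEECEEECEEECEEECEECEEECEEECEEECEECEEECEEECEECEEECEEECEEECEECEEECEEECEEECEECEEECEEECEEC

Answer: EEECEEECEEECEECEEECEEECEEECEECEEECEEECEEECEECEEECEEECEECEEECEEECEEECEECEEECEEECEEECEECEEECEEECEEECEECEEECEEECEECEEECEEECEEECEECEEECEEECEEECEECEEECEEECEEECEECEEECEEECEECEEECEEECEEECEECEEECEEECEEECEECEEECEEECEEC


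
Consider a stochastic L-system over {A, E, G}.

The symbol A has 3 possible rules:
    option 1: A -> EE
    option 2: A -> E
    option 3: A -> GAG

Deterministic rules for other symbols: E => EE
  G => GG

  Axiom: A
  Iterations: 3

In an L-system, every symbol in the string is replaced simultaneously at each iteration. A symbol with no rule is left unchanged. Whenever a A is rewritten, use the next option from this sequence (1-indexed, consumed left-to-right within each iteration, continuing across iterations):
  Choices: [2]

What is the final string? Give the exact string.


Step 0: A
Step 1: E  (used choices [2])
Step 2: EE  (used choices [])
Step 3: EEEE  (used choices [])

Answer: EEEE


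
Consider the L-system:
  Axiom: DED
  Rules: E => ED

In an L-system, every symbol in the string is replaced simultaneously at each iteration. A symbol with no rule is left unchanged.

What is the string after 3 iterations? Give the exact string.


Step 0: DED
Step 1: DEDD
Step 2: DEDDD
Step 3: DEDDDD

Answer: DEDDDD


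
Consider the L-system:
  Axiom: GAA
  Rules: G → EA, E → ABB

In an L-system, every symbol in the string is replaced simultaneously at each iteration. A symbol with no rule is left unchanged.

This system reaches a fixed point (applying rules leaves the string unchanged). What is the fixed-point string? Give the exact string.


Step 0: GAA
Step 1: EAAA
Step 2: ABBAAA
Step 3: ABBAAA  (unchanged — fixed point at step 2)

Answer: ABBAAA


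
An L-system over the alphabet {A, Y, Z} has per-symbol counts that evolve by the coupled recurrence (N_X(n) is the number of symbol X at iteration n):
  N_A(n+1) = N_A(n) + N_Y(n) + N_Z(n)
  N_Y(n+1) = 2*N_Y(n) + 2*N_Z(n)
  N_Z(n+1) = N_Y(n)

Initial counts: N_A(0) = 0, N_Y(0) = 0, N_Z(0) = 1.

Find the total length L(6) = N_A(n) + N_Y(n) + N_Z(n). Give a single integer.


Step 0: N_A=0, N_Y=0, N_Z=1, L=1
Step 1: N_A=1, N_Y=2, N_Z=0, L=3
Step 2: N_A=3, N_Y=4, N_Z=2, L=9
Step 3: N_A=9, N_Y=12, N_Z=4, L=25
Step 4: N_A=25, N_Y=32, N_Z=12, L=69
Step 5: N_A=69, N_Y=88, N_Z=32, L=189
Step 6: N_A=189, N_Y=240, N_Z=88, L=517

Answer: 517


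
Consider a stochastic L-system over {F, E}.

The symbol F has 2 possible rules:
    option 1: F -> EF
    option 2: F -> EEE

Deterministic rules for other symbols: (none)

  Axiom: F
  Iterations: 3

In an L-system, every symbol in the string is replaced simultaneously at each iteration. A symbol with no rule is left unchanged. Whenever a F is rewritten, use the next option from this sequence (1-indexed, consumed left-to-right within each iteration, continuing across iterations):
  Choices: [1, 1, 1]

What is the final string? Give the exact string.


Answer: EEEF

Derivation:
Step 0: F
Step 1: EF  (used choices [1])
Step 2: EEF  (used choices [1])
Step 3: EEEF  (used choices [1])


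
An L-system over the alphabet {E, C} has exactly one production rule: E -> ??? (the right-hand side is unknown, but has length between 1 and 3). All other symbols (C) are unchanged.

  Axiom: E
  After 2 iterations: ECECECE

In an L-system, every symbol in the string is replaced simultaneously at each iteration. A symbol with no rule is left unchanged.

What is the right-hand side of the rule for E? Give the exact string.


Answer: ECE

Derivation:
Trying E -> ECE:
  Step 0: E
  Step 1: ECE
  Step 2: ECECECE
Matches the given result.


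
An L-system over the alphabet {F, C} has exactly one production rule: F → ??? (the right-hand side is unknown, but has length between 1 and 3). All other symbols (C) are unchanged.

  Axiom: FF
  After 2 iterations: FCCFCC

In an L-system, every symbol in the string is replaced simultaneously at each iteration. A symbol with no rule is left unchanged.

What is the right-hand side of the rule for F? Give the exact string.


Answer: FC

Derivation:
Trying F → FC:
  Step 0: FF
  Step 1: FCFC
  Step 2: FCCFCC
Matches the given result.


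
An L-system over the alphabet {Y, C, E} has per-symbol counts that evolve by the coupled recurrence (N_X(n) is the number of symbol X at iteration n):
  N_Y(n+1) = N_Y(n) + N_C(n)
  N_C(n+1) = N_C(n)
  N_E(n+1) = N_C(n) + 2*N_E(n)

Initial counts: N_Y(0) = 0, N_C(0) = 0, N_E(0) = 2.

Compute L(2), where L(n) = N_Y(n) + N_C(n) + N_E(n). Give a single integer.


Step 0: N_Y=0, N_C=0, N_E=2, L=2
Step 1: N_Y=0, N_C=0, N_E=4, L=4
Step 2: N_Y=0, N_C=0, N_E=8, L=8

Answer: 8


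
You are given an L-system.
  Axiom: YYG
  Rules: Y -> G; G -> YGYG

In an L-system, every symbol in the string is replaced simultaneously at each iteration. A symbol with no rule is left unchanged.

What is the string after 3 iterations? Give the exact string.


Answer: GYGYGGYGYGGYGYGGYGYGYGYGGYGYGGYGYGYGYGGYGYGGYGYG

Derivation:
Step 0: YYG
Step 1: GGYGYG
Step 2: YGYGYGYGGYGYGGYGYG
Step 3: GYGYGGYGYGGYGYGGYGYGYGYGGYGYGGYGYGYGYGGYGYGGYGYG


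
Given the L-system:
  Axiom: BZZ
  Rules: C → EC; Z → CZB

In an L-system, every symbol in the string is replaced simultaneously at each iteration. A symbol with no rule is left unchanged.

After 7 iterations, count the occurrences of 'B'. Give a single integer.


Step 0: BZZ  (1 'B')
Step 1: BCZBCZB  (3 'B')
Step 2: BECCZBBECCZBB  (5 'B')
Step 3: BEECECCZBBBEECECCZBBB  (7 'B')
Step 4: BEEECEECECCZBBBBEEECEECECCZBBBB  (9 'B')
Step 5: BEEEECEEECEECECCZBBBBBEEEECEEECEECECCZBBBBB  (11 'B')
Step 6: BEEEEECEEEECEEECEECECCZBBBBBBEEEEECEEEECEEECEECECCZBBBBBB  (13 'B')
Step 7: BEEEEEECEEEEECEEEECEEECEECECCZBBBBBBBEEEEEECEEEEECEEEECEEECEECECCZBBBBBBB  (15 'B')

Answer: 15


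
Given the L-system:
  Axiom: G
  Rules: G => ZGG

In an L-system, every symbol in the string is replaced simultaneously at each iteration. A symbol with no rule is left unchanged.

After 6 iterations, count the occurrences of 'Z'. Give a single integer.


Answer: 63

Derivation:
Step 0: G  (0 'Z')
Step 1: ZGG  (1 'Z')
Step 2: ZZGGZGG  (3 'Z')
Step 3: ZZZGGZGGZZGGZGG  (7 'Z')
Step 4: ZZZZGGZGGZZGGZGGZZZGGZGGZZGGZGG  (15 'Z')
Step 5: ZZZZZGGZGGZZGGZGGZZZGGZGGZZGGZGGZZZZGGZGGZZGGZGGZZZGGZGGZZGGZGG  (31 'Z')
Step 6: ZZZZZZGGZGGZZGGZGGZZZGGZGGZZGGZGGZZZZGGZGGZZGGZGGZZZGGZGGZZGGZGGZZZZZGGZGGZZGGZGGZZZGGZGGZZGGZGGZZZZGGZGGZZGGZGGZZZGGZGGZZGGZGG  (63 'Z')


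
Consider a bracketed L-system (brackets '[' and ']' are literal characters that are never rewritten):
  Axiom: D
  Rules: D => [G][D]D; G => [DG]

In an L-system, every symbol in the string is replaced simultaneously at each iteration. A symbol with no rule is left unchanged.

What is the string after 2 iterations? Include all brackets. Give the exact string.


Answer: [[DG]][[G][D]D][G][D]D

Derivation:
Step 0: D
Step 1: [G][D]D
Step 2: [[DG]][[G][D]D][G][D]D


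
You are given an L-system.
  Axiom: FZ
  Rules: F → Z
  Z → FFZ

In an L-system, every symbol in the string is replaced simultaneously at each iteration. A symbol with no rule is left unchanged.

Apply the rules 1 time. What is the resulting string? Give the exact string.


Step 0: FZ
Step 1: ZFFZ

Answer: ZFFZ


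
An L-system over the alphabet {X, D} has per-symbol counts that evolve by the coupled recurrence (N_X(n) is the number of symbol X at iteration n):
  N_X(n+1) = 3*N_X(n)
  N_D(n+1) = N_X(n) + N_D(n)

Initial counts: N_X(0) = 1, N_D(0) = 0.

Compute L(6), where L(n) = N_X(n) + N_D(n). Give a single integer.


Step 0: N_X=1, N_D=0, L=1
Step 1: N_X=3, N_D=1, L=4
Step 2: N_X=9, N_D=4, L=13
Step 3: N_X=27, N_D=13, L=40
Step 4: N_X=81, N_D=40, L=121
Step 5: N_X=243, N_D=121, L=364
Step 6: N_X=729, N_D=364, L=1093

Answer: 1093


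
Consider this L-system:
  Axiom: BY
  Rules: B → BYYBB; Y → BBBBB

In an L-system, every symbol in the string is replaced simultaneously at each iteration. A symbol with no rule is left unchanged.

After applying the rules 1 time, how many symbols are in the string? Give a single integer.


Answer: 10

Derivation:
Step 0: length = 2
Step 1: length = 10


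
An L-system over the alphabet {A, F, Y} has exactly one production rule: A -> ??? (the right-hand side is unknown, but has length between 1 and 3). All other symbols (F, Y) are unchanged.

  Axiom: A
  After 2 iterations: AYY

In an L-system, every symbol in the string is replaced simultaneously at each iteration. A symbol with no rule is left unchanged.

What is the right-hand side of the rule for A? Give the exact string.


Trying A -> AY:
  Step 0: A
  Step 1: AY
  Step 2: AYY
Matches the given result.

Answer: AY


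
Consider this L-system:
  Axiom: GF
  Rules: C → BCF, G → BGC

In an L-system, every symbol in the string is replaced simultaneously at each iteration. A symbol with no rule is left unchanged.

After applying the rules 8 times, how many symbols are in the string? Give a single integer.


Step 0: length = 2
Step 1: length = 4
Step 2: length = 8
Step 3: length = 14
Step 4: length = 22
Step 5: length = 32
Step 6: length = 44
Step 7: length = 58
Step 8: length = 74

Answer: 74


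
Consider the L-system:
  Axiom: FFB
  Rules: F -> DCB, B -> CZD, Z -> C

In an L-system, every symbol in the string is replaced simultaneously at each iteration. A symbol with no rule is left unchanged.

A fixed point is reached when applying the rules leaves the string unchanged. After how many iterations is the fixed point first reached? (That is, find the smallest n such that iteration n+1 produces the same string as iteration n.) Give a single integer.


Answer: 3

Derivation:
Step 0: FFB
Step 1: DCBDCBCZD
Step 2: DCCZDDCCZDCCD
Step 3: DCCCDDCCCDCCD
Step 4: DCCCDDCCCDCCD  (unchanged — fixed point at step 3)


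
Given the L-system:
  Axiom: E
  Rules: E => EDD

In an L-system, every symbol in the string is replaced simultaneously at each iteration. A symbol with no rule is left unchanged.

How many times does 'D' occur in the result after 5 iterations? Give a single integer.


Answer: 10

Derivation:
Step 0: E  (0 'D')
Step 1: EDD  (2 'D')
Step 2: EDDDD  (4 'D')
Step 3: EDDDDDD  (6 'D')
Step 4: EDDDDDDDD  (8 'D')
Step 5: EDDDDDDDDDD  (10 'D')


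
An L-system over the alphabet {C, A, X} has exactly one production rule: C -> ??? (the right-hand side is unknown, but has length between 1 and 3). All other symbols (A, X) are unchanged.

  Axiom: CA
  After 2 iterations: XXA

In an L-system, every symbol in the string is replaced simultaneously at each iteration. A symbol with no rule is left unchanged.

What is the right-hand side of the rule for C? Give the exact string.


Trying C -> XX:
  Step 0: CA
  Step 1: XXA
  Step 2: XXA
Matches the given result.

Answer: XX


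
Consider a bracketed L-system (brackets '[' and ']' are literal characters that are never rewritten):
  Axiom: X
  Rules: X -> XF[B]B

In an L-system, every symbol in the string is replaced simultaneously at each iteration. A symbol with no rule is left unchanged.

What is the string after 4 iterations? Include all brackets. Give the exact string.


Step 0: X
Step 1: XF[B]B
Step 2: XF[B]BF[B]B
Step 3: XF[B]BF[B]BF[B]B
Step 4: XF[B]BF[B]BF[B]BF[B]B

Answer: XF[B]BF[B]BF[B]BF[B]B


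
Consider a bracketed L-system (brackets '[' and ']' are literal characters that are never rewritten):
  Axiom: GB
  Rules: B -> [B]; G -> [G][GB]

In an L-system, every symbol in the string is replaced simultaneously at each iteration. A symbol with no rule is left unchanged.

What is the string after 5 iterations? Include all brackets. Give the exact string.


Step 0: GB
Step 1: [G][GB][B]
Step 2: [[G][GB]][[G][GB][B]][[B]]
Step 3: [[[G][GB]][[G][GB][B]]][[[G][GB]][[G][GB][B]][[B]]][[[B]]]
Step 4: [[[[G][GB]][[G][GB][B]]][[[G][GB]][[G][GB][B]][[B]]]][[[[G][GB]][[G][GB][B]]][[[G][GB]][[G][GB][B]][[B]]][[[B]]]][[[[B]]]]
Step 5: [[[[[G][GB]][[G][GB][B]]][[[G][GB]][[G][GB][B]][[B]]]][[[[G][GB]][[G][GB][B]]][[[G][GB]][[G][GB][B]][[B]]][[[B]]]]][[[[[G][GB]][[G][GB][B]]][[[G][GB]][[G][GB][B]][[B]]]][[[[G][GB]][[G][GB][B]]][[[G][GB]][[G][GB][B]][[B]]][[[B]]]][[[[B]]]]][[[[[B]]]]]

Answer: [[[[[G][GB]][[G][GB][B]]][[[G][GB]][[G][GB][B]][[B]]]][[[[G][GB]][[G][GB][B]]][[[G][GB]][[G][GB][B]][[B]]][[[B]]]]][[[[[G][GB]][[G][GB][B]]][[[G][GB]][[G][GB][B]][[B]]]][[[[G][GB]][[G][GB][B]]][[[G][GB]][[G][GB][B]][[B]]][[[B]]]][[[[B]]]]][[[[[B]]]]]


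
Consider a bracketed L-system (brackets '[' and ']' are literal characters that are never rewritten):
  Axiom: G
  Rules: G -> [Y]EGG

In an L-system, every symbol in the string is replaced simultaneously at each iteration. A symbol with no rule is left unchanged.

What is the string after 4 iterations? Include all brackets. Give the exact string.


Step 0: G
Step 1: [Y]EGG
Step 2: [Y]E[Y]EGG[Y]EGG
Step 3: [Y]E[Y]E[Y]EGG[Y]EGG[Y]E[Y]EGG[Y]EGG
Step 4: [Y]E[Y]E[Y]E[Y]EGG[Y]EGG[Y]E[Y]EGG[Y]EGG[Y]E[Y]E[Y]EGG[Y]EGG[Y]E[Y]EGG[Y]EGG

Answer: [Y]E[Y]E[Y]E[Y]EGG[Y]EGG[Y]E[Y]EGG[Y]EGG[Y]E[Y]E[Y]EGG[Y]EGG[Y]E[Y]EGG[Y]EGG


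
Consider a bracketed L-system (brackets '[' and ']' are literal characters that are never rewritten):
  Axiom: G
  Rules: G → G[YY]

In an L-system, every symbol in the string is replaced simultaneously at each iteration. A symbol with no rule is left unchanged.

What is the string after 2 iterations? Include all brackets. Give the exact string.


Step 0: G
Step 1: G[YY]
Step 2: G[YY][YY]

Answer: G[YY][YY]


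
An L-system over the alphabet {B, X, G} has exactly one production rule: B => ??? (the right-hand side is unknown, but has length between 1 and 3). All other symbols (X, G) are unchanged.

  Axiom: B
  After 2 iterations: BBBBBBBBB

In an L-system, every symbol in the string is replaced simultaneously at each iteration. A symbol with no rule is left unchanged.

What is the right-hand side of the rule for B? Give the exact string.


Answer: BBB

Derivation:
Trying B => BBB:
  Step 0: B
  Step 1: BBB
  Step 2: BBBBBBBBB
Matches the given result.


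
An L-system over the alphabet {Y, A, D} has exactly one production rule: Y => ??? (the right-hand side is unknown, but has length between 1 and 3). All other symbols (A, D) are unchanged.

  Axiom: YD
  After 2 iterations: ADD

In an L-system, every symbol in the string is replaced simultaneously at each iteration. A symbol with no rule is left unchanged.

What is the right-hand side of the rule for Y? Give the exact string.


Answer: AD

Derivation:
Trying Y => AD:
  Step 0: YD
  Step 1: ADD
  Step 2: ADD
Matches the given result.


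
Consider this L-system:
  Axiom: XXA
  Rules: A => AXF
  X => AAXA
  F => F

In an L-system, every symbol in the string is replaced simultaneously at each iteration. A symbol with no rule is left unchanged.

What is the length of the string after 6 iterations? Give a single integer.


Step 0: length = 3
Step 1: length = 11
Step 2: length = 34
Step 3: length = 96
Step 4: length = 266
Step 5: length = 730
Step 6: length = 1998

Answer: 1998


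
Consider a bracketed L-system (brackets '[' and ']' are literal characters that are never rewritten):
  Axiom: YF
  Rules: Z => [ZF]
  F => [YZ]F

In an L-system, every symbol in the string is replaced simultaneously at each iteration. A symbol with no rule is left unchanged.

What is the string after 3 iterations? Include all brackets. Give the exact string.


Step 0: YF
Step 1: Y[YZ]F
Step 2: Y[Y[ZF]][YZ]F
Step 3: Y[Y[[ZF][YZ]F]][Y[ZF]][YZ]F

Answer: Y[Y[[ZF][YZ]F]][Y[ZF]][YZ]F


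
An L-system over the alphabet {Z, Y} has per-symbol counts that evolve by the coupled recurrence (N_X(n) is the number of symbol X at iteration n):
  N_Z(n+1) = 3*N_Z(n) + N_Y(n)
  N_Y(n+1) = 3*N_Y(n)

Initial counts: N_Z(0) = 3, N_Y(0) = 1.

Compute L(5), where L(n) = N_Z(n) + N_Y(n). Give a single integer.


Step 0: N_Z=3, N_Y=1, L=4
Step 1: N_Z=10, N_Y=3, L=13
Step 2: N_Z=33, N_Y=9, L=42
Step 3: N_Z=108, N_Y=27, L=135
Step 4: N_Z=351, N_Y=81, L=432
Step 5: N_Z=1134, N_Y=243, L=1377

Answer: 1377


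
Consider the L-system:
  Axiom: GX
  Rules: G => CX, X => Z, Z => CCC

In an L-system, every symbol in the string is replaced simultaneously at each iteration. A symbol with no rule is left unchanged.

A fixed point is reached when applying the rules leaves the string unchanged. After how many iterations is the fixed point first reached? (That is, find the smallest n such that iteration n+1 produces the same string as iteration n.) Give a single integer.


Answer: 3

Derivation:
Step 0: GX
Step 1: CXZ
Step 2: CZCCC
Step 3: CCCCCCC
Step 4: CCCCCCC  (unchanged — fixed point at step 3)


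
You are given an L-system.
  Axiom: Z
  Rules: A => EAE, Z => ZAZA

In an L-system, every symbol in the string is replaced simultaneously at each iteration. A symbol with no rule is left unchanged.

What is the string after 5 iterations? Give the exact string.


Answer: ZAZAEAEZAZAEAEEEAEEZAZAEAEZAZAEAEEEAEEEEEAEEEZAZAEAEZAZAEAEEEAEEZAZAEAEZAZAEAEEEAEEEEEAEEEEEEEAEEEEZAZAEAEZAZAEAEEEAEEZAZAEAEZAZAEAEEEAEEEEEAEEEZAZAEAEZAZAEAEEEAEEZAZAEAEZAZAEAEEEAEEEEEAEEEEEEEAEEEE

Derivation:
Step 0: Z
Step 1: ZAZA
Step 2: ZAZAEAEZAZAEAE
Step 3: ZAZAEAEZAZAEAEEEAEEZAZAEAEZAZAEAEEEAEE
Step 4: ZAZAEAEZAZAEAEEEAEEZAZAEAEZAZAEAEEEAEEEEEAEEEZAZAEAEZAZAEAEEEAEEZAZAEAEZAZAEAEEEAEEEEEAEEE
Step 5: ZAZAEAEZAZAEAEEEAEEZAZAEAEZAZAEAEEEAEEEEEAEEEZAZAEAEZAZAEAEEEAEEZAZAEAEZAZAEAEEEAEEEEEAEEEEEEEAEEEEZAZAEAEZAZAEAEEEAEEZAZAEAEZAZAEAEEEAEEEEEAEEEZAZAEAEZAZAEAEEEAEEZAZAEAEZAZAEAEEEAEEEEEAEEEEEEEAEEEE


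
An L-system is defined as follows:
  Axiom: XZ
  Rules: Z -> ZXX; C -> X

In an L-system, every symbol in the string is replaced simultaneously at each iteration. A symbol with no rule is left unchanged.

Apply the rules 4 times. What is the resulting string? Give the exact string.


Answer: XZXXXXXXXX

Derivation:
Step 0: XZ
Step 1: XZXX
Step 2: XZXXXX
Step 3: XZXXXXXX
Step 4: XZXXXXXXXX


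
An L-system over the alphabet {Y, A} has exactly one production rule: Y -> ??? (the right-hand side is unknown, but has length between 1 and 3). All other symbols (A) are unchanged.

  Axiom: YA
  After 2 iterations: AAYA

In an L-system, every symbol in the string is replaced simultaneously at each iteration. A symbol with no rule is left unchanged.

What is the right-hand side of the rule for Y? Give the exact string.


Trying Y -> AY:
  Step 0: YA
  Step 1: AYA
  Step 2: AAYA
Matches the given result.

Answer: AY


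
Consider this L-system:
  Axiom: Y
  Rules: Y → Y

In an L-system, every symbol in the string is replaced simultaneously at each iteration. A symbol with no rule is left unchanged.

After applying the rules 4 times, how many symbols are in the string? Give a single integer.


Answer: 1

Derivation:
Step 0: length = 1
Step 1: length = 1
Step 2: length = 1
Step 3: length = 1
Step 4: length = 1


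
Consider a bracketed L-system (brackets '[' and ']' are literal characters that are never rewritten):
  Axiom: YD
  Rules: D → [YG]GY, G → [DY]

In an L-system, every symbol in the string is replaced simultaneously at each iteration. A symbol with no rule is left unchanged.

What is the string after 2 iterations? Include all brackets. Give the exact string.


Step 0: YD
Step 1: Y[YG]GY
Step 2: Y[Y[DY]][DY]Y

Answer: Y[Y[DY]][DY]Y


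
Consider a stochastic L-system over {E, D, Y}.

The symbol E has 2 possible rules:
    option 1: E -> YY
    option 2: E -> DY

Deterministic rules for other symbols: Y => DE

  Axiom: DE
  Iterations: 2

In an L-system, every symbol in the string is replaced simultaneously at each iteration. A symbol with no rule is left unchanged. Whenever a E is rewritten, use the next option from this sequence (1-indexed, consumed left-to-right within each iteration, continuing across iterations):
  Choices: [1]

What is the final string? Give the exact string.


Answer: DDEDE

Derivation:
Step 0: DE
Step 1: DYY  (used choices [1])
Step 2: DDEDE  (used choices [])


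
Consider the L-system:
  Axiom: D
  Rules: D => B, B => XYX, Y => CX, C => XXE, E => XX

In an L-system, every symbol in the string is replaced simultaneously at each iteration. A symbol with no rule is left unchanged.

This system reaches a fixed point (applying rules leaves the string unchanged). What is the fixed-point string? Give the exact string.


Step 0: D
Step 1: B
Step 2: XYX
Step 3: XCXX
Step 4: XXXEXX
Step 5: XXXXXXX
Step 6: XXXXXXX  (unchanged — fixed point at step 5)

Answer: XXXXXXX


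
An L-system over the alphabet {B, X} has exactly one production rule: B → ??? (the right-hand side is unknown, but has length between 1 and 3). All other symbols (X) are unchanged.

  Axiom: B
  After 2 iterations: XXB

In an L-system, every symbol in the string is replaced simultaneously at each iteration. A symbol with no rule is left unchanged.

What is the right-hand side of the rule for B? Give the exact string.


Trying B → XB:
  Step 0: B
  Step 1: XB
  Step 2: XXB
Matches the given result.

Answer: XB


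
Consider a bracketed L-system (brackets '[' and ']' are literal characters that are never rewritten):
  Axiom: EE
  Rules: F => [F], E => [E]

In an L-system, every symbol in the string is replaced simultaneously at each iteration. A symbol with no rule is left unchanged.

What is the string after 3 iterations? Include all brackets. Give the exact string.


Step 0: EE
Step 1: [E][E]
Step 2: [[E]][[E]]
Step 3: [[[E]]][[[E]]]

Answer: [[[E]]][[[E]]]


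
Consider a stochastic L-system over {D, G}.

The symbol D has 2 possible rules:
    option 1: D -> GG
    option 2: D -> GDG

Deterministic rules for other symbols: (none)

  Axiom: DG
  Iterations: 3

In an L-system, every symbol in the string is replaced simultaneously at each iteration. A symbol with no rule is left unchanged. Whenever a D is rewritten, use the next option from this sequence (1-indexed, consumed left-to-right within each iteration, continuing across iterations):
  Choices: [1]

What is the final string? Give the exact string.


Step 0: DG
Step 1: GGG  (used choices [1])
Step 2: GGG  (used choices [])
Step 3: GGG  (used choices [])

Answer: GGG


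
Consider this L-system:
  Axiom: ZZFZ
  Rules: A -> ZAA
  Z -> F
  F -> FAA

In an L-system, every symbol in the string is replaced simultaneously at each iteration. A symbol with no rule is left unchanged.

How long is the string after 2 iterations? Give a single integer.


Step 0: length = 4
Step 1: length = 6
Step 2: length = 18

Answer: 18


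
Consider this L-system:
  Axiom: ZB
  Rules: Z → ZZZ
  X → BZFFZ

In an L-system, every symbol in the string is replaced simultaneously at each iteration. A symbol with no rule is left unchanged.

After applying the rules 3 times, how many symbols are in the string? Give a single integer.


Answer: 28

Derivation:
Step 0: length = 2
Step 1: length = 4
Step 2: length = 10
Step 3: length = 28


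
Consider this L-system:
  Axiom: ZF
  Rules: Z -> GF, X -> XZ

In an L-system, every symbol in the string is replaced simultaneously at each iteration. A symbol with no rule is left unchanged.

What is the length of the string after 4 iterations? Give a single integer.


Answer: 3

Derivation:
Step 0: length = 2
Step 1: length = 3
Step 2: length = 3
Step 3: length = 3
Step 4: length = 3


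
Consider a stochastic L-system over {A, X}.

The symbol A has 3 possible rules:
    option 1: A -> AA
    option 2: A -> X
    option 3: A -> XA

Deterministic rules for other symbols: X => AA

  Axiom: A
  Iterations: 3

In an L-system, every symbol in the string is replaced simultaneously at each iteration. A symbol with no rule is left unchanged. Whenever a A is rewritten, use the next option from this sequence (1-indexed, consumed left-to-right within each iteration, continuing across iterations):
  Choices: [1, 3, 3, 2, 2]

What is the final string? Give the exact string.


Answer: AAXAAX

Derivation:
Step 0: A
Step 1: AA  (used choices [1])
Step 2: XAXA  (used choices [3, 3])
Step 3: AAXAAX  (used choices [2, 2])


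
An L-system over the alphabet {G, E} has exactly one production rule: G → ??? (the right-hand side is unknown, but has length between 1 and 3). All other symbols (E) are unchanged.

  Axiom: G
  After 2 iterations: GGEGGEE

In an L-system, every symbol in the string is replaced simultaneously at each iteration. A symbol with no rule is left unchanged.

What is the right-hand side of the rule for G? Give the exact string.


Trying G → GGE:
  Step 0: G
  Step 1: GGE
  Step 2: GGEGGEE
Matches the given result.

Answer: GGE


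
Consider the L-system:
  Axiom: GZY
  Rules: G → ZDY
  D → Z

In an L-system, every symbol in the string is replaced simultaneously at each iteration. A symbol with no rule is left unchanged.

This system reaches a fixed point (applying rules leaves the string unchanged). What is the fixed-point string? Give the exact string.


Answer: ZZYZY

Derivation:
Step 0: GZY
Step 1: ZDYZY
Step 2: ZZYZY
Step 3: ZZYZY  (unchanged — fixed point at step 2)


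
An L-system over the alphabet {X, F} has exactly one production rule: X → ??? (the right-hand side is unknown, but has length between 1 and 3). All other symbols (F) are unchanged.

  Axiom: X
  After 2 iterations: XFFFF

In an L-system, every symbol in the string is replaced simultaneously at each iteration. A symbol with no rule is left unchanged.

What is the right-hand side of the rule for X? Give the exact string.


Answer: XFF

Derivation:
Trying X → XFF:
  Step 0: X
  Step 1: XFF
  Step 2: XFFFF
Matches the given result.


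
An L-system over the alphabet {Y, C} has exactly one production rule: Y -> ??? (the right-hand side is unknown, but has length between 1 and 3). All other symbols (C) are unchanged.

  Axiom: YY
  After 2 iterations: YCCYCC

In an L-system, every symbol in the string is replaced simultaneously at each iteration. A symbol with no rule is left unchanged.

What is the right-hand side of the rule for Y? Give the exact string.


Answer: YC

Derivation:
Trying Y -> YC:
  Step 0: YY
  Step 1: YCYC
  Step 2: YCCYCC
Matches the given result.


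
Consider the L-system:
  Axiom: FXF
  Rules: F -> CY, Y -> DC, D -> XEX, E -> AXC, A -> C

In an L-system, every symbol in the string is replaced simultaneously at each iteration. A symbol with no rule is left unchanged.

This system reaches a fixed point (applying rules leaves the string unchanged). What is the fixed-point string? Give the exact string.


Answer: CXCXCXCXCXCXCXC

Derivation:
Step 0: FXF
Step 1: CYXCY
Step 2: CDCXCDC
Step 3: CXEXCXCXEXC
Step 4: CXAXCXCXCXAXCXC
Step 5: CXCXCXCXCXCXCXC
Step 6: CXCXCXCXCXCXCXC  (unchanged — fixed point at step 5)
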